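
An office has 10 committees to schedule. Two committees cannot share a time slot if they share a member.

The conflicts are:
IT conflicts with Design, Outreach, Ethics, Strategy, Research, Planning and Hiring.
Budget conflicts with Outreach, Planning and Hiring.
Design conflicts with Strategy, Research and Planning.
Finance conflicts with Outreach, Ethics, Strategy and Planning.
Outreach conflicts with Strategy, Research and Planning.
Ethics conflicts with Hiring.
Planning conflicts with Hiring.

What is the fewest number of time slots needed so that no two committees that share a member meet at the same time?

Budget, Outreach, Planning are mutually in conflict, so at least 3 time slots are needed.
A valid assignment using 3 time slots: IT=1, Budget=1, Design=3, Finance=1, Outreach=3, Ethics=2, Strategy=2, Research=2, Planning=2, Hiring=3. No two conflicting committees share a time slot.

3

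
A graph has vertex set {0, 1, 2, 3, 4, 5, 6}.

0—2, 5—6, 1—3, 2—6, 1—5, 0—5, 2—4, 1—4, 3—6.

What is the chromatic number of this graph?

3

The cycle 6-2-4-1-5-6 has odd length 5, so it cannot be 2-colored; at least 3 colors are needed.
A valid assignment using 3 colors: 0=blue, 1=blue, 2=red, 3=red, 4=green, 5=red, 6=blue. Each edge has distinct colors on its endpoints.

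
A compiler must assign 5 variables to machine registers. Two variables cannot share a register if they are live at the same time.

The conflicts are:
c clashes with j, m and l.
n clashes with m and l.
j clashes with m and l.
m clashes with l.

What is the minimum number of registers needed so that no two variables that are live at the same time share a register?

4

c, j, m, l are mutually in conflict, so at least 4 registers are needed.
A valid assignment using 4 registers: c=4, n=3, j=3, m=2, l=1. Every pair that conflicts lands in different registers.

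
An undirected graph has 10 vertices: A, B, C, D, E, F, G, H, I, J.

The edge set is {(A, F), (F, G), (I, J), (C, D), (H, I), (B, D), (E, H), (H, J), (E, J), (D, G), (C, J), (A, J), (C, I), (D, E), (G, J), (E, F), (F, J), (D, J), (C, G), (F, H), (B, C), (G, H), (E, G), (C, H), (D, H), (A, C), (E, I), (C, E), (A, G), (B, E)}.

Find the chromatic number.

C, D, E, G, H, J form a clique, so at least 6 colors are needed.
6 colors suffice: color 1 → {A, E}; color 2 → {C, F}; color 3 → {B, J}; color 4 → {H}; color 5 → {G, I}; color 6 → {D}. Each edge has distinct colors on its endpoints.

6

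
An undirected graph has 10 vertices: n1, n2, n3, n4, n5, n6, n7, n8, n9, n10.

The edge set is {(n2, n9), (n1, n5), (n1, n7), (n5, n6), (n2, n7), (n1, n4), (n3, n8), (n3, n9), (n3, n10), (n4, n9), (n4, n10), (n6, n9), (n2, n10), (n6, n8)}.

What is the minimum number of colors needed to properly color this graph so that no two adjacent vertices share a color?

3

The cycle n4-n10-n2-n7-n1-n4 has odd length 5, so it cannot be 2-colored; at least 3 colors are needed.
3 colors suffice: color 1 → {n1, n8, n9, n10}; color 2 → {n2, n3, n4, n6}; color 3 → {n5, n7}. No two adjacent vertices share a color.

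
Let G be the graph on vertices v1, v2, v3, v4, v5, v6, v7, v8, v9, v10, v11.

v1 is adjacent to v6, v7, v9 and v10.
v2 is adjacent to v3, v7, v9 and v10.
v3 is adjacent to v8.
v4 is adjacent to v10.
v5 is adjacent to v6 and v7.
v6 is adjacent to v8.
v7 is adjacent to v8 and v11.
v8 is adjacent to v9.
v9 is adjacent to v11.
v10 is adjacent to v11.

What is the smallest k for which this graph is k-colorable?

2

v1 and v10 are adjacent, so at least 2 colors are needed.
One proper 2-coloring: v1=2, v2=2, v3=1, v4=2, v5=2, v6=1, v7=1, v8=2, v9=1, v10=1, v11=2. No two adjacent vertices share a color.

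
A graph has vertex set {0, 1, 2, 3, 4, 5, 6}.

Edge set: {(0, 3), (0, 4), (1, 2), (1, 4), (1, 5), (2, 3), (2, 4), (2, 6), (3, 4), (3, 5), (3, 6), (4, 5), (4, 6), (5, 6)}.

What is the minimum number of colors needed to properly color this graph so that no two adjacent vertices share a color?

2, 3, 4, 6 are pairwise adjacent (a clique of size 4), so at least 4 colors are needed.
4 colors suffice: 0=green, 1=blue, 2=green, 3=blue, 4=red, 5=green, 6=yellow. Every edge joins two different colors.

4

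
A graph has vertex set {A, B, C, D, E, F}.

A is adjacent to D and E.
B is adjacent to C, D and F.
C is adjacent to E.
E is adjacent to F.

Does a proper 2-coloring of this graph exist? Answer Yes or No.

The cycle A-D-B-F-E-A has odd length 5, so it cannot be 2-colored; at least 3 colors are needed.
So 2 colors are not enough.

No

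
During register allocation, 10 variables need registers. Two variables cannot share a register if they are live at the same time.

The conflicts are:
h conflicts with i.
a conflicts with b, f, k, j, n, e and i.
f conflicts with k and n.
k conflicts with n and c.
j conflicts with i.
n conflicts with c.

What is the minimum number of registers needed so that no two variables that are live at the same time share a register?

a, f, k, n are mutually in conflict, so at least 4 registers are needed.
Using 4 registers: h=1, a=1, b=2, f=4, k=2, j=3, n=3, c=1, e=2, i=2. Each listed conflict is separated.

4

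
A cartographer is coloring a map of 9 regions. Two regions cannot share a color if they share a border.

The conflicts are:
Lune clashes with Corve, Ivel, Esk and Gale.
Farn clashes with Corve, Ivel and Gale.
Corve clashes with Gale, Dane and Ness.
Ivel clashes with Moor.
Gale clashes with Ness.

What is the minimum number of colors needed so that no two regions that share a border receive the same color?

Farn, Corve, Gale all conflict with each other, so at least 3 colors are needed.
3 colors suffice: color 1 → {Corve, Ivel, Esk}; color 2 → {Moor, Gale, Dane}; color 3 → {Lune, Farn, Ness}. Each listed conflict is separated.

3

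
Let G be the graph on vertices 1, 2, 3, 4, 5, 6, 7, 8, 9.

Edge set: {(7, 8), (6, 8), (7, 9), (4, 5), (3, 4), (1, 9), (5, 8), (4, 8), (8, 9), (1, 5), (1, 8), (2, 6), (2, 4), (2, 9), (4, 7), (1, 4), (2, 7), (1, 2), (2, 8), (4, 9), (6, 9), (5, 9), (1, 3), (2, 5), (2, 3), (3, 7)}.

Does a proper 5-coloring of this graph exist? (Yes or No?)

No

1, 2, 4, 5, 8, 9 are pairwise adjacent (a clique of size 6), so at least 6 colors are needed.
So 5 colors are not enough.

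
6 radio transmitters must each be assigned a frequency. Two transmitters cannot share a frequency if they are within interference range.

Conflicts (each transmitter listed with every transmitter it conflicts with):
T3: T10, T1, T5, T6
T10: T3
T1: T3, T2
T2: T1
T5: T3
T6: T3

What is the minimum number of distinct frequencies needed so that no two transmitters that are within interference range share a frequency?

2

T3 and T10 conflict, so at least 2 frequencies are needed.
Using 2 frequencies: T3=1, T10=2, T1=2, T2=1, T5=2, T6=2. Each listed conflict is separated.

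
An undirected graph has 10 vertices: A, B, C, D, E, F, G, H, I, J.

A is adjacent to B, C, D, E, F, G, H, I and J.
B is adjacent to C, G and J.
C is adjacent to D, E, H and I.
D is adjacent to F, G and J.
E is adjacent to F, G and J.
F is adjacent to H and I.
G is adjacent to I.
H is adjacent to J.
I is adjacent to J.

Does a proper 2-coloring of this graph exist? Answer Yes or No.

No

A, B, C are mutually adjacent, so at least 3 colors are needed.
So 2 colors are not enough.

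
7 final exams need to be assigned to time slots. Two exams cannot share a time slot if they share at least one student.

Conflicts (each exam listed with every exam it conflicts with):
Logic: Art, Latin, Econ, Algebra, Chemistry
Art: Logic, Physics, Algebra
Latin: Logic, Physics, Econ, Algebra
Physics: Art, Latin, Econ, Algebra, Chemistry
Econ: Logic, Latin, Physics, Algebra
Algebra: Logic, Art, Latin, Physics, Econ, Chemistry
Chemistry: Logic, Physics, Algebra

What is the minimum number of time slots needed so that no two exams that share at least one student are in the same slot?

4

Latin, Physics, Econ, Algebra all conflict with each other, so at least 4 time slots are needed.
4 time slots suffice: time slot 1 → {Algebra}; time slot 2 → {Logic, Physics}; time slot 3 → {Art, Latin, Chemistry}; time slot 4 → {Econ}. Each listed conflict is separated.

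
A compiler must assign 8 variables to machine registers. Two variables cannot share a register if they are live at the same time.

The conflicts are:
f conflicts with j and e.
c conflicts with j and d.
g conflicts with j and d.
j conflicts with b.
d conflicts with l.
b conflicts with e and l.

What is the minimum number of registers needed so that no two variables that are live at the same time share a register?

3

The cycle l-b-j-c-d-l has odd length 5, so it cannot be 2-colored; at least 3 registers are needed.
3 registers suffice: register 1 → {j, d, e}; register 2 → {f, c, g, b}; register 3 → {l}. Every pair that conflicts lands in different registers.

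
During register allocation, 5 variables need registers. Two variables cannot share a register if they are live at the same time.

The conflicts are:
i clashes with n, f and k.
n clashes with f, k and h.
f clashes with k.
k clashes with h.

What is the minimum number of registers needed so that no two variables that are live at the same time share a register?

4

i, n, f, k all conflict with each other, so at least 4 registers are needed.
4 registers suffice: register 1 → {n}; register 2 → {k}; register 3 → {i, h}; register 4 → {f}. Each listed conflict is separated.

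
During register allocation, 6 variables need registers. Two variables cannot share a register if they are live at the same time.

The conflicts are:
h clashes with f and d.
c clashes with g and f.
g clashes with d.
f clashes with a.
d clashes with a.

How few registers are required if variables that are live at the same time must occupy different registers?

The cycle g-c-f-h-d-g has odd length 5, so it cannot be 2-colored; at least 3 registers are needed.
Using 3 registers: h=2, c=2, g=3, f=1, d=1, a=2. No two conflicting variables share a register.

3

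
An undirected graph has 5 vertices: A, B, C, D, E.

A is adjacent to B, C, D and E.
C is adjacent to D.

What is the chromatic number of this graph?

3

A, C, D form a triangle, so at least 3 colors are needed.
One proper 3-coloring: A=1, B=2, C=3, D=2, E=2. Every edge joins two different colors.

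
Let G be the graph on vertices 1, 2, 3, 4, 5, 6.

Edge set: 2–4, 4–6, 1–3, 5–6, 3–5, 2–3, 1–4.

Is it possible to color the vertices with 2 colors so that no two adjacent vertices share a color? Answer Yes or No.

No

The cycle 4-1-3-5-6-4 has odd length 5, so it cannot be 2-colored; at least 3 colors are needed.
So 2 colors are not enough.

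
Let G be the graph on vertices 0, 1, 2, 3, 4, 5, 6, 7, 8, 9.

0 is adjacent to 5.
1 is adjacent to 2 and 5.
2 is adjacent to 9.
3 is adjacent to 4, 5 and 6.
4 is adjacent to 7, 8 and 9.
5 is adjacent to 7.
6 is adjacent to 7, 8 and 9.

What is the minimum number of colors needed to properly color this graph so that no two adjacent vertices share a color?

6 and 8 are adjacent, so at least 2 colors are needed.
2 colors suffice: color red → {2, 4, 5, 6}; color blue → {0, 1, 3, 7, 8, 9}. Each edge has distinct colors on its endpoints.

2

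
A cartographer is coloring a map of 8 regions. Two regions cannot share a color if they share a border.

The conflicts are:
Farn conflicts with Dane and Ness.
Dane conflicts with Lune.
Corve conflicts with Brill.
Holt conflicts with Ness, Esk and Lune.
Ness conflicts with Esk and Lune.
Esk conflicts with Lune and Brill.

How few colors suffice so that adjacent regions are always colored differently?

4

Holt, Ness, Esk, Lune pairwise conflict, so at least 4 colors are needed.
4 colors suffice: Farn=1, Dane=2, Corve=2, Holt=4, Ness=3, Esk=2, Lune=1, Brill=1. Each listed conflict is separated.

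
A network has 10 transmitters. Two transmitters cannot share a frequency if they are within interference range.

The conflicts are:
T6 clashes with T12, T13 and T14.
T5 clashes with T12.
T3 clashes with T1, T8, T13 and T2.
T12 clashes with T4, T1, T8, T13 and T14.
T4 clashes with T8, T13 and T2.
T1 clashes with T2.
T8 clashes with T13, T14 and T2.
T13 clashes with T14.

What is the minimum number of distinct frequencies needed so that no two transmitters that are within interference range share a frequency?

T6, T12, T13, T14 all conflict with each other, so at least 4 frequencies are needed.
A valid assignment using 4 frequencies: T6=2, T5=2, T3=1, T12=1, T4=4, T1=2, T8=2, T13=3, T14=4, T2=3. Every pair that conflicts lands in different frequencies.

4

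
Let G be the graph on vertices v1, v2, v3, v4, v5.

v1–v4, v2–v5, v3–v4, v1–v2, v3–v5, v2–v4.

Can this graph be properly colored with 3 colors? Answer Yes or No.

The chromatic number is 3. v1, v2, v4 are mutually adjacent, so at least 3 colors are needed.
One proper 3-coloring: v1=G, v2=B, v3=B, v4=R, v5=R.
That is already a proper 3-coloring.

Yes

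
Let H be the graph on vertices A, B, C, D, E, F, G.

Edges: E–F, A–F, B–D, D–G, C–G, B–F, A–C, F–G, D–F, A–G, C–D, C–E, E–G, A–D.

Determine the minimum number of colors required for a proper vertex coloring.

4

A, C, D, G form a clique, so at least 4 colors are needed.
A valid assignment using 4 colors: A=4, B=2, C=3, D=1, E=1, F=3, G=2. Each edge has distinct colors on its endpoints.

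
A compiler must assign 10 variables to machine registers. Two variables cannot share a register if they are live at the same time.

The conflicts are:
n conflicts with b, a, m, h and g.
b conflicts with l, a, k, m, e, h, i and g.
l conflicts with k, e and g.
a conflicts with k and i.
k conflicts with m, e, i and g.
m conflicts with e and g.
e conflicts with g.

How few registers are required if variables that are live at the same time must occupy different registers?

5

b, k, m, e, g pairwise conflict, so at least 5 registers are needed.
A valid assignment using 5 registers: n=2, b=1, l=5, a=3, k=2, m=5, e=4, h=3, i=4, g=3. No two conflicting variables share a register.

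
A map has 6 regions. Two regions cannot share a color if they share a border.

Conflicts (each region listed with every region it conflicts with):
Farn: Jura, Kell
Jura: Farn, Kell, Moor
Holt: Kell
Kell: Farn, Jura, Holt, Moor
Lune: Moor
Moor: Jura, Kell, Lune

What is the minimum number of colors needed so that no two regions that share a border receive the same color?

Farn, Jura, Kell pairwise conflict, so at least 3 colors are needed.
A valid assignment using 3 colors: Farn=2, Jura=3, Holt=2, Kell=1, Lune=1, Moor=2. Each listed conflict is separated.

3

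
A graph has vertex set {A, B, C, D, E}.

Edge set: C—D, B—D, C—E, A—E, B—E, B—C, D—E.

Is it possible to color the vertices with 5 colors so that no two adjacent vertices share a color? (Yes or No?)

The chromatic number is 4. B, C, D, E are mutually adjacent (a clique of size 4), so at least 4 colors are needed.
4 colors suffice: A=blue, B=blue, C=yellow, D=green, E=red.
Since 5 ≥ 4, a proper 5-coloring certainly exists.

Yes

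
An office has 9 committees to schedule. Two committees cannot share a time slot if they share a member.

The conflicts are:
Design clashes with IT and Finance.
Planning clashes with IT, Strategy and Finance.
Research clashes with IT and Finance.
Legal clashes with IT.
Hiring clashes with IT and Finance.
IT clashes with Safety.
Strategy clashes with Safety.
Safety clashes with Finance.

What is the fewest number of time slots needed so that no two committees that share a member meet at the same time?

2

Research and Finance conflict, so at least 2 time slots are needed.
2 time slots suffice: time slot 1 → {IT, Strategy, Finance}; time slot 2 → {Design, Planning, Research, Legal, Hiring, Safety}. Each listed conflict is separated.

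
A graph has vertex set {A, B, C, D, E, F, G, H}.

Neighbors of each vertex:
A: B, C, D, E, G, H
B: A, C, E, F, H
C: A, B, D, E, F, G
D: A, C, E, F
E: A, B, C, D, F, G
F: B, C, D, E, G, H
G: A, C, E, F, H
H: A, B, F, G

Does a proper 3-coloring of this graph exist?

C, E, F, G form a clique, so at least 4 colors are needed.
So 3 colors are not enough.

No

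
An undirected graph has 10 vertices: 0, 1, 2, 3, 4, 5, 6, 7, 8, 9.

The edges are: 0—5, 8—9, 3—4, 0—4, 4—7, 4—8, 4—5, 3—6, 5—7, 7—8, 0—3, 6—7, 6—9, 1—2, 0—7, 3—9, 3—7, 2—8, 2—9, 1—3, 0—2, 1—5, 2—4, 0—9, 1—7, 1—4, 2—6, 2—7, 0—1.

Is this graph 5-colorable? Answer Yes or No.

Yes

The chromatic number is 5. 0, 1, 4, 5, 7 are mutually adjacent (a clique of size 5), so at least 5 colors are needed.
5 colors suffice: color a → {7, 9}; color b → {0, 6, 8}; color c → {2, 3, 5}; color d → {4}; color e → {1}.
That is already a proper 5-coloring.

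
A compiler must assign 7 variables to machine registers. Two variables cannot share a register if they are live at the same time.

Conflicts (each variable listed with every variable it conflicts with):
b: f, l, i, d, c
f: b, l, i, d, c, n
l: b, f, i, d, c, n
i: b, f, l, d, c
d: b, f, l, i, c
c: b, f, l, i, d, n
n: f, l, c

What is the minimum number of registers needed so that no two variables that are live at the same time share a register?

b, f, l, i, d, c all conflict with each other, so at least 6 registers are needed.
A valid assignment using 6 registers: b=6, f=3, l=2, i=4, d=5, c=1, n=4. Each listed conflict is separated.

6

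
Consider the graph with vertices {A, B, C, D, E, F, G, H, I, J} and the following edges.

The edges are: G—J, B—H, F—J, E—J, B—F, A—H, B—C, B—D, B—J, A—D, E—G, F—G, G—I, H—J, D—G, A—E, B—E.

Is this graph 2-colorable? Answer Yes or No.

No

F, G, J are pairwise adjacent, so at least 3 colors are needed.
So 2 colors are not enough.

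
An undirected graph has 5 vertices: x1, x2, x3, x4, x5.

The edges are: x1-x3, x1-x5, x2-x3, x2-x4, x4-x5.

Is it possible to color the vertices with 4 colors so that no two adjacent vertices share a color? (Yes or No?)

The chromatic number is 3. The cycle x3-x1-x5-x4-x2-x3 has odd length 5, so it cannot be 2-colored; at least 3 colors are needed.
3 colors suffice: x1=2, x2=2, x3=1, x4=3, x5=1.
Since 4 ≥ 3, a proper 4-coloring certainly exists.

Yes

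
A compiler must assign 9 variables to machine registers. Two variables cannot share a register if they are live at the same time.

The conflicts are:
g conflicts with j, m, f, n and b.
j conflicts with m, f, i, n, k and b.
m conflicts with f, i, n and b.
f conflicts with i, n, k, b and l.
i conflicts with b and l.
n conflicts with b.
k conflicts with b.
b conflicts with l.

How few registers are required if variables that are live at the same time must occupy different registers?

g, j, m, f, n, b are mutually in conflict, so at least 6 registers are needed.
6 registers suffice: register 1 → {f}; register 2 → {b}; register 3 → {j, l}; register 4 → {m, k}; register 5 → {g, i}; register 6 → {n}. No two conflicting variables share a register.

6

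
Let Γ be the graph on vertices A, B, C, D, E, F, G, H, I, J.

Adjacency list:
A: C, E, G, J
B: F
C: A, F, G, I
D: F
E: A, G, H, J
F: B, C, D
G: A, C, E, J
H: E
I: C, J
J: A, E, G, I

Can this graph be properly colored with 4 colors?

The chromatic number is 4. A, E, G, J are mutually adjacent (a clique of size 4), so at least 4 colors are needed.
4 colors suffice: A=4, B=2, C=2, D=2, E=2, F=1, G=1, H=1, I=1, J=3.
That is already a proper 4-coloring.

Yes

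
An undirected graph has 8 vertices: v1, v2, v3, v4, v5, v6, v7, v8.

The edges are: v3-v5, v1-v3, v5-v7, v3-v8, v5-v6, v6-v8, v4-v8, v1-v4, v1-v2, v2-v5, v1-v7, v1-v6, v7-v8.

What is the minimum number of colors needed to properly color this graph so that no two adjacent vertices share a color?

2

v2 and v5 are adjacent, so at least 2 colors are needed.
One proper 2-coloring: v1=R, v2=B, v3=B, v4=B, v5=R, v6=B, v7=B, v8=R. Every edge joins two different colors.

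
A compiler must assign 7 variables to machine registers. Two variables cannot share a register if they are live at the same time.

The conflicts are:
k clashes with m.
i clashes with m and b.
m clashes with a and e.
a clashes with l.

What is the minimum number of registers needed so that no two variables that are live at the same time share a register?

i and b conflict, so at least 2 registers are needed.
2 registers suffice: register 1 → {m, b, l}; register 2 → {k, i, a, e}. No two conflicting variables share a register.

2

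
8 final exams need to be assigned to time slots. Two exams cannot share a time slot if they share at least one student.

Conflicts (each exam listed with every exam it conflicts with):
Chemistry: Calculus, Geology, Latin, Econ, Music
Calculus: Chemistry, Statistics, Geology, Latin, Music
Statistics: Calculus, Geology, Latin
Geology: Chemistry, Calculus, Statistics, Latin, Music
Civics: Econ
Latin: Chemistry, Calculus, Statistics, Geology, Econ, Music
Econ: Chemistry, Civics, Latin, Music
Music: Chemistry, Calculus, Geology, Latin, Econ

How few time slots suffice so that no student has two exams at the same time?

5

Chemistry, Calculus, Geology, Latin, Music pairwise conflict, so at least 5 time slots are needed.
5 time slots suffice: Chemistry=3, Calculus=5, Statistics=3, Geology=2, Civics=1, Latin=1, Econ=2, Music=4. No two conflicting exams share a time slot.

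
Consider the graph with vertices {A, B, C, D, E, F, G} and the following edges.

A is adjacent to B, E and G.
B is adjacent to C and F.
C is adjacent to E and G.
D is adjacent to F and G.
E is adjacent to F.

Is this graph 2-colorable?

No

The cycle G-C-E-F-D-G has odd length 5, so it cannot be 2-colored; at least 3 colors are needed.
So 2 colors are not enough.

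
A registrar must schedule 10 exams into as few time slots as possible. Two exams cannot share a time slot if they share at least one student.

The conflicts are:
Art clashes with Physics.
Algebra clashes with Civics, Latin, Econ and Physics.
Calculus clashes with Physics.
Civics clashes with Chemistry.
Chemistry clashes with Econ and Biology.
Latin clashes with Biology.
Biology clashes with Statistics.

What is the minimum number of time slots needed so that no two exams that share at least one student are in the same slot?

The cycle Biology-Chemistry-Civics-Algebra-Latin-Biology has odd length 5, so it cannot be 2-colored; at least 3 time slots are needed.
3 time slots suffice: time slot 1 → {Art, Algebra, Calculus, Biology}; time slot 2 → {Chemistry, Latin, Physics, Statistics}; time slot 3 → {Civics, Econ}. No two conflicting exams share a time slot.

3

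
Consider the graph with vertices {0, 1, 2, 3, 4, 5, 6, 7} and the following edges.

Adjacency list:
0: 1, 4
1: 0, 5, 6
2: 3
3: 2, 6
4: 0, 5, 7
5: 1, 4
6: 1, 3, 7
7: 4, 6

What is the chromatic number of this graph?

3

The cycle 6-1-0-4-7-6 has odd length 5, so it cannot be 2-colored; at least 3 colors are needed.
3 colors suffice: color a → {1, 3, 4}; color b → {0, 2, 5, 6}; color c → {7}. Each edge has distinct colors on its endpoints.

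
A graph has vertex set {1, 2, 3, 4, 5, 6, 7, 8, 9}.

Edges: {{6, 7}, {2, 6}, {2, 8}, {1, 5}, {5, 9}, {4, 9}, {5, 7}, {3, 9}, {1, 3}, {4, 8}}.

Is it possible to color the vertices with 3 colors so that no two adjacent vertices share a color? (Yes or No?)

The chromatic number is 3. The cycle 5-7-6-2-8-4-9-5 has odd length 7, so it cannot be 2-colored; at least 3 colors are needed.
3 colors suffice: color a → {2, 3, 4, 5}; color b → {1, 6, 8, 9}; color c → {7}.
That is already a proper 3-coloring.

Yes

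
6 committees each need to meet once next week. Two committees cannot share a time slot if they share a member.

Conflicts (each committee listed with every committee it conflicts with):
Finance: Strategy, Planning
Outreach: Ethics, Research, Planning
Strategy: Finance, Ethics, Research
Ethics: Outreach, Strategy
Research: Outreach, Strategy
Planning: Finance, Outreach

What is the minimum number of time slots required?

3

The cycle Planning-Finance-Strategy-Ethics-Outreach-Planning has odd length 5, so it cannot be 2-colored; at least 3 time slots are needed.
Using 3 time slots: Finance=2, Outreach=1, Strategy=1, Ethics=2, Research=2, Planning=3. Every pair that conflicts lands in different time slots.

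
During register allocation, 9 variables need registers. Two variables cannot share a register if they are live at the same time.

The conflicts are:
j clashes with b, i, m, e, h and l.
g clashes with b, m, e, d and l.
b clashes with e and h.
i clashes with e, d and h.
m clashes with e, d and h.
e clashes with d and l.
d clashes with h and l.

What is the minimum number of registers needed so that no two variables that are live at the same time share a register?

g, e, d, l pairwise conflict, so at least 4 registers are needed.
4 registers suffice: register 1 → {e, h}; register 2 → {j, d}; register 3 → {b, i, m, l}; register 4 → {g}. Each listed conflict is separated.

4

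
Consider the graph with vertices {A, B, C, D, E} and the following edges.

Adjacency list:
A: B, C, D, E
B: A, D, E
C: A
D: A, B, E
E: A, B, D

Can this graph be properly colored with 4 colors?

The chromatic number is 4. A, B, D, E are pairwise adjacent (a clique of size 4), so at least 4 colors are needed.
4 colors suffice: A=1, B=2, C=2, D=4, E=3.
That is already a proper 4-coloring.

Yes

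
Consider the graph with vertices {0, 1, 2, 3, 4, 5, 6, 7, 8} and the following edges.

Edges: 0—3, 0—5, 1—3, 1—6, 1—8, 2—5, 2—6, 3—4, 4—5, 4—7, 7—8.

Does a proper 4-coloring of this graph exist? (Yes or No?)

The chromatic number is 3. The cycle 1-8-7-4-3-1 has odd length 5, so it cannot be 2-colored; at least 3 colors are needed.
3 colors suffice: color red → {1, 5, 7}; color blue → {0, 2, 4, 8}; color green → {3, 6}.
Since 4 ≥ 3, a proper 4-coloring certainly exists.

Yes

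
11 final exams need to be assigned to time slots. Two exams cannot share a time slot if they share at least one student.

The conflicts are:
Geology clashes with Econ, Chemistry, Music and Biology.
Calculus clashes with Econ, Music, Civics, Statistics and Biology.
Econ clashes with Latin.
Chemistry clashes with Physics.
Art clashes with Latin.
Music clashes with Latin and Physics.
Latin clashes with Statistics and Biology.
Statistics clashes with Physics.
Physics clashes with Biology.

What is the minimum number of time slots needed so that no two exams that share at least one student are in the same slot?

2

Geology and Biology conflict, so at least 2 time slots are needed.
Using 2 time slots: Geology=1, Calculus=1, Econ=2, Chemistry=2, Art=2, Music=2, Civics=2, Latin=1, Statistics=2, Physics=1, Biology=2. Each listed conflict is separated.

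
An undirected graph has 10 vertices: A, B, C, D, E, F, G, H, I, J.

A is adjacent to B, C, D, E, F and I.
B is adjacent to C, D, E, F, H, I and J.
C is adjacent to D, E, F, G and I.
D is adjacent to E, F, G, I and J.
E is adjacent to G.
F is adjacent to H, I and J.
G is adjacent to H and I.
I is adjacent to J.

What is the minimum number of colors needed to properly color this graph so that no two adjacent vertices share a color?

A, B, C, D, F, I are pairwise adjacent (a clique of size 6), so at least 6 colors are needed.
A valid assignment using 6 colors: A=6, B=2, C=5, D=1, E=3, F=4, G=2, H=1, I=3, J=5. Each edge has distinct colors on its endpoints.

6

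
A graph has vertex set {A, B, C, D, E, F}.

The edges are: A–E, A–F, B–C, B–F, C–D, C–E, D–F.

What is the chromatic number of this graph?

The cycle E-C-D-F-A-E has odd length 5, so it cannot be 2-colored; at least 3 colors are needed.
A valid assignment using 3 colors: A=green, B=blue, C=red, D=blue, E=blue, F=red. No two adjacent vertices share a color.

3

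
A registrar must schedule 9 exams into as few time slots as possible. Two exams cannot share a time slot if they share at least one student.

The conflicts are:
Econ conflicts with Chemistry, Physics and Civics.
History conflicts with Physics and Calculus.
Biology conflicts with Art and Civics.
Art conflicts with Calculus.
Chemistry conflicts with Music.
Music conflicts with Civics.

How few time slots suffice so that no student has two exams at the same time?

3

The cycle Calculus-Art-Biology-Civics-Econ-Physics-History-Calculus has odd length 7, so it cannot be 2-colored; at least 3 time slots are needed.
A valid assignment using 3 time slots: Econ=2, History=1, Biology=2, Art=1, Chemistry=1, Physics=3, Music=2, Civics=1, Calculus=2. No two conflicting exams share a time slot.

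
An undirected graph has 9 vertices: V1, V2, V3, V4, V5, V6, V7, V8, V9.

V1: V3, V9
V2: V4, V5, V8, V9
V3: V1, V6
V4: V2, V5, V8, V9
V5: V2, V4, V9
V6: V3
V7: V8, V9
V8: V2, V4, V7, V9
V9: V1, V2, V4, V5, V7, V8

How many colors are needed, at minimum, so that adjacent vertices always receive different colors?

4

V2, V4, V5, V9 are pairwise adjacent (a clique of size 4), so at least 4 colors are needed.
4 colors suffice: color 1 → {V3, V9}; color 2 → {V1, V4, V6, V7}; color 3 → {V2}; color 4 → {V5, V8}. Each edge has distinct colors on its endpoints.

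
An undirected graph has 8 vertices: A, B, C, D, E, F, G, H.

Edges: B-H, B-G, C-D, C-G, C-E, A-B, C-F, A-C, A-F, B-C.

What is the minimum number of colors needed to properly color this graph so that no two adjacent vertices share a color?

A, B, C form a triangle, so at least 3 colors are needed.
3 colors suffice: A=3, B=2, C=1, D=2, E=2, F=2, G=3, H=1. No two adjacent vertices share a color.

3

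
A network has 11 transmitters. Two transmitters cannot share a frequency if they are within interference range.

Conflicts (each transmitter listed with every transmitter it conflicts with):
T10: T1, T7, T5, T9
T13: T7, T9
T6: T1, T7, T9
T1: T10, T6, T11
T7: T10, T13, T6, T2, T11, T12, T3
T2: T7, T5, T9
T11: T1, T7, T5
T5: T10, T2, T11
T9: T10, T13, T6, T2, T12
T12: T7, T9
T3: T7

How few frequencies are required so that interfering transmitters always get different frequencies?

2

T2 and T9 conflict, so at least 2 frequencies are needed.
A valid assignment using 2 frequencies: T10=2, T13=2, T6=2, T1=1, T7=1, T2=2, T11=2, T5=1, T9=1, T12=2, T3=2. Each listed conflict is separated.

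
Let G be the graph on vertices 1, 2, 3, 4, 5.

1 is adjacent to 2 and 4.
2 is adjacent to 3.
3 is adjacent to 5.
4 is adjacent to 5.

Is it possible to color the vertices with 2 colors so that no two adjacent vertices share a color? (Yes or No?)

The cycle 3-5-4-1-2-3 has odd length 5, so it cannot be 2-colored; at least 3 colors are needed.
So 2 colors are not enough.

No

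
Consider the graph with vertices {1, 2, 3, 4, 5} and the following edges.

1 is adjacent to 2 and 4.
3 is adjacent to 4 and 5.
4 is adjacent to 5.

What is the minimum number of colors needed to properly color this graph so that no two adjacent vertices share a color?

3, 4, 5 are mutually adjacent, so at least 3 colors are needed.
3 colors suffice: color a → {2, 4}; color b → {1, 3}; color c → {5}. Each edge has distinct colors on its endpoints.

3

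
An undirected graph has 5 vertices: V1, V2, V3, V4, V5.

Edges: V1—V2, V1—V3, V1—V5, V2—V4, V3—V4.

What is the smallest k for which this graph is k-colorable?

2

V2 and V4 are adjacent, so at least 2 colors are needed.
One proper 2-coloring: V1=1, V2=2, V3=2, V4=1, V5=2. No two adjacent vertices share a color.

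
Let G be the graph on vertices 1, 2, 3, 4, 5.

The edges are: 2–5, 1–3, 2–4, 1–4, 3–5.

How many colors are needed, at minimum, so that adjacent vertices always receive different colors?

The cycle 5-2-4-1-3-5 has odd length 5, so it cannot be 2-colored; at least 3 colors are needed.
3 colors suffice: 1=b, 2=b, 3=c, 4=a, 5=a. Each edge has distinct colors on its endpoints.

3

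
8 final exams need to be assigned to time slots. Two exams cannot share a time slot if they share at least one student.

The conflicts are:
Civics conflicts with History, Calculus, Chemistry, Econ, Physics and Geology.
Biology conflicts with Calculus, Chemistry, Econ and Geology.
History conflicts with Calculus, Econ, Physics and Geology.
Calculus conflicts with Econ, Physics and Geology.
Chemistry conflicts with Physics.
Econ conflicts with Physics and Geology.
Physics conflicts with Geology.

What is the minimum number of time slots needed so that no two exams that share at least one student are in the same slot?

6

Civics, History, Calculus, Econ, Physics, Geology all conflict with each other, so at least 6 time slots are needed.
6 time slots suffice: time slot 1 → {Biology, Physics}; time slot 2 → {Calculus, Chemistry}; time slot 3 → {Econ}; time slot 4 → {Geology}; time slot 5 → {Civics}; time slot 6 → {History}. Each listed conflict is separated.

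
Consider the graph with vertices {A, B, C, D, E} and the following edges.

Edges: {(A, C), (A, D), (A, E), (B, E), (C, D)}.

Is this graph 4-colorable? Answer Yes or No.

The chromatic number is 3. A, C, D form a triangle, so at least 3 colors are needed.
3 colors suffice: color 1 → {A, B}; color 2 → {D, E}; color 3 → {C}.
Since 4 ≥ 3, a proper 4-coloring certainly exists.

Yes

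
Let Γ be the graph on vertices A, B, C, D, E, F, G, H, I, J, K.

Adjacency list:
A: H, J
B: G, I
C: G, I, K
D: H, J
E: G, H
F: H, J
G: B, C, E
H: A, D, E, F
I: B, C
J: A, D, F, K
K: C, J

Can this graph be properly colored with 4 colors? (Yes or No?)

Yes

The chromatic number is 3. The cycle E-H-A-J-K-C-G-E has odd length 7, so it cannot be 2-colored; at least 3 colors are needed.
3 colors suffice: color red → {B, C, H, J}; color blue → {A, D, F, G, I, K}; color green → {E}.
Since 4 ≥ 3, a proper 4-coloring certainly exists.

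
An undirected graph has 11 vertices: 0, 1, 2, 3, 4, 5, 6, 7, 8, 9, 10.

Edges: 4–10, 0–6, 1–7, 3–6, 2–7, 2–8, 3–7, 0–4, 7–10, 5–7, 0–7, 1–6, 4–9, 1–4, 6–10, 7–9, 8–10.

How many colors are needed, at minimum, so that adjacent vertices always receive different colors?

2

2 and 7 are adjacent, so at least 2 colors are needed.
One proper 2-coloring: 0=b, 1=b, 2=b, 3=b, 4=a, 5=b, 6=a, 7=a, 8=a, 9=b, 10=b. Each edge has distinct colors on its endpoints.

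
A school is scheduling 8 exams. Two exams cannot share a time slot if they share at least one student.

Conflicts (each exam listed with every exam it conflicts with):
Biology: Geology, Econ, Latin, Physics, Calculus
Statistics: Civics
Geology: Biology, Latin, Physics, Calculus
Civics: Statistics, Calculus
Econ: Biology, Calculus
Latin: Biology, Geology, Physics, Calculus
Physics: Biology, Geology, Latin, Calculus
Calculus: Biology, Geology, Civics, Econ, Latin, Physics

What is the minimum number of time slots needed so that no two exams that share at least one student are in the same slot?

5

Biology, Geology, Latin, Physics, Calculus all conflict with each other, so at least 5 time slots are needed.
5 time slots suffice: time slot 1 → {Statistics, Calculus}; time slot 2 → {Biology, Civics}; time slot 3 → {Econ, Physics}; time slot 4 → {Geology}; time slot 5 → {Latin}. Each listed conflict is separated.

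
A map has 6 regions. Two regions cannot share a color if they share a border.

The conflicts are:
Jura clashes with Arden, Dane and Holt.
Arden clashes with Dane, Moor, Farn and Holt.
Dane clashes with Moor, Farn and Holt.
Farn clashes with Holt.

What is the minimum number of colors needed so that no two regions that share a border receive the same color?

4

Arden, Dane, Farn, Holt pairwise conflict, so at least 4 colors are needed.
One proper 4-coloring: Jura=4, Arden=1, Dane=2, Moor=3, Farn=4, Holt=3. No two conflicting regions share a color.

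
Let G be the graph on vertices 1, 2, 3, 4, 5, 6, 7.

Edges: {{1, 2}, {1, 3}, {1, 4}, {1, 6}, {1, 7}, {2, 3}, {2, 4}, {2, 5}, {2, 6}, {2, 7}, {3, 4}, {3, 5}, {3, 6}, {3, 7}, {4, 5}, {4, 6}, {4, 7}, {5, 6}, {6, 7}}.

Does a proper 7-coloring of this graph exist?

The chromatic number is 6. 1, 2, 3, 4, 6, 7 are pairwise adjacent (a clique of size 6), so at least 6 colors are needed.
6 colors suffice: color a → {6}; color b → {4}; color c → {3}; color d → {2}; color e → {5, 7}; color f → {1}.
Since 7 ≥ 6, a proper 7-coloring certainly exists.

Yes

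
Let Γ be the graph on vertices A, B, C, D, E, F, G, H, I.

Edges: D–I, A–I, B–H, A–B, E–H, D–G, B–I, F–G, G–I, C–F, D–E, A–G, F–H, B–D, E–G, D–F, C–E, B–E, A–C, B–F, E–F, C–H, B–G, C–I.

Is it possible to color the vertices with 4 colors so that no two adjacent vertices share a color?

No

B, D, E, F, G are pairwise adjacent (a clique of size 5), so at least 5 colors are needed.
So 4 colors are not enough.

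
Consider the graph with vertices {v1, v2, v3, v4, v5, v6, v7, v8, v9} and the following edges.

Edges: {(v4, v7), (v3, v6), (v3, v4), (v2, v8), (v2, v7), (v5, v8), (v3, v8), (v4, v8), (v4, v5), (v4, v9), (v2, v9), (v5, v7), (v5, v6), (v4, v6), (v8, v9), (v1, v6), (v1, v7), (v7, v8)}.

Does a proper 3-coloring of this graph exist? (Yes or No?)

v4, v5, v7, v8 are pairwise adjacent (a clique of size 4), so at least 4 colors are needed.
So 3 colors are not enough.

No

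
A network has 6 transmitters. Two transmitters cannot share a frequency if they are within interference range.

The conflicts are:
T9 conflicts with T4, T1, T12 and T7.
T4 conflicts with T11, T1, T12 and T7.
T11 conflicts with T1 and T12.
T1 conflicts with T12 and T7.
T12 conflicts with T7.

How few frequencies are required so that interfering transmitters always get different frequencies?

5

T9, T4, T1, T12, T7 pairwise conflict, so at least 5 frequencies are needed.
A valid assignment using 5 frequencies: T9=5, T4=2, T11=4, T1=3, T12=1, T7=4. Every pair that conflicts lands in different frequencies.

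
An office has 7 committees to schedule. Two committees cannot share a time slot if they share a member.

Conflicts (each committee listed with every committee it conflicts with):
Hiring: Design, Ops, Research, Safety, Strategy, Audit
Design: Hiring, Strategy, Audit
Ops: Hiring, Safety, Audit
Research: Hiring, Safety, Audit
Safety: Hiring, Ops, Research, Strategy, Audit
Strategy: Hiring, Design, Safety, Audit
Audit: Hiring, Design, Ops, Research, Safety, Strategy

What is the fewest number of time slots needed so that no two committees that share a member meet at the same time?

4

Hiring, Safety, Strategy, Audit are mutually in conflict, so at least 4 time slots are needed.
4 time slots suffice: time slot 1 → {Hiring}; time slot 2 → {Audit}; time slot 3 → {Design, Safety}; time slot 4 → {Ops, Research, Strategy}. Every pair that conflicts lands in different time slots.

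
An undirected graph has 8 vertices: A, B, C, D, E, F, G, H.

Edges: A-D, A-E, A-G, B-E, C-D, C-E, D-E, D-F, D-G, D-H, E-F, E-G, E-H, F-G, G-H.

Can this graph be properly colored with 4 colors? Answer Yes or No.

The chromatic number is 4. D, E, G, H are pairwise adjacent (a clique of size 4), so at least 4 colors are needed.
4 colors suffice: color red → {E}; color blue → {B, D}; color green → {C, G}; color yellow → {A, F, H}.
That is already a proper 4-coloring.

Yes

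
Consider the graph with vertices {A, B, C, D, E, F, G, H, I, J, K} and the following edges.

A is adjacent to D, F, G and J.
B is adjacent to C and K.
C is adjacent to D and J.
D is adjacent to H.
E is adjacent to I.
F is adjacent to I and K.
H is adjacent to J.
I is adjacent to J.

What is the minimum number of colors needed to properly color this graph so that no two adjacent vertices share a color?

A and G are adjacent, so at least 2 colors are needed.
A valid assignment using 2 colors: A=1, B=2, C=1, D=2, E=2, F=2, G=2, H=1, I=1, J=2, K=1. Every edge joins two different colors.

2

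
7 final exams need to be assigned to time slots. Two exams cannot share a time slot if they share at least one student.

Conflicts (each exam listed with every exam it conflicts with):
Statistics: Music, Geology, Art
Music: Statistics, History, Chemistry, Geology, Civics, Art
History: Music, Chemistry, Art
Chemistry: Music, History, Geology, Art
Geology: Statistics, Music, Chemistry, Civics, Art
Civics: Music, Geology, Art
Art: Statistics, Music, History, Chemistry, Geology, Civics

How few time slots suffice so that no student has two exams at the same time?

4

Statistics, Music, Geology, Art pairwise conflict, so at least 4 time slots are needed.
4 time slots suffice: time slot 1 → {Music}; time slot 2 → {Art}; time slot 3 → {History, Geology}; time slot 4 → {Statistics, Chemistry, Civics}. Each listed conflict is separated.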